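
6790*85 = 577150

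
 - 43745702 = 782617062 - 826362764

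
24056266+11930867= 35987133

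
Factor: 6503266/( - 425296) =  - 3251633/212648 = -2^ ( -3 ) *7^1 * 11^3 *19^( - 1)*349^1*1399^(-1 )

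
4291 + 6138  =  10429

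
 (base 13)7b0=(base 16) 52e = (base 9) 1733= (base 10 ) 1326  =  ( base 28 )1JA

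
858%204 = 42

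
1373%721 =652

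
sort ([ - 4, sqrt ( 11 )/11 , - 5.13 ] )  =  [ - 5.13, - 4, sqrt(11) /11 ] 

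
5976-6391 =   -  415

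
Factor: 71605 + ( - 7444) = 3^2*7129^1 =64161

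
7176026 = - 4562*( - 1573)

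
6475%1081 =1070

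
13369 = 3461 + 9908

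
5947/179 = 5947/179 = 33.22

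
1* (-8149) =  -8149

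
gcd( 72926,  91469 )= 7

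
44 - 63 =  - 19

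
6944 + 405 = 7349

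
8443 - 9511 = -1068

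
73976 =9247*8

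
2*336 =672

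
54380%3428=2960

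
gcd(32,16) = 16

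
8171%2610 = 341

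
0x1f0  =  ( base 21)12D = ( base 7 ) 1306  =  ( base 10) 496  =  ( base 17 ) 1C3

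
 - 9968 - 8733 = -18701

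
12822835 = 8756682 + 4066153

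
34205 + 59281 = 93486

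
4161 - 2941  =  1220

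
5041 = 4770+271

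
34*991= 33694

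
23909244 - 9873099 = 14036145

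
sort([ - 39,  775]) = [  -  39, 775] 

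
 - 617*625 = -385625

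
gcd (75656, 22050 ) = 98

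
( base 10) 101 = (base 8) 145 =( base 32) 35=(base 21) 4H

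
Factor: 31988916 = 2^2*3^2*103^1 * 8627^1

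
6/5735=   6/5735= 0.00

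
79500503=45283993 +34216510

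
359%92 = 83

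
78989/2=78989/2 = 39494.50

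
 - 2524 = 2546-5070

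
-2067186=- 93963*22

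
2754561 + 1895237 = 4649798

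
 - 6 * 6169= - 37014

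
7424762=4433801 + 2990961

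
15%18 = 15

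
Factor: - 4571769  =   - 3^1*131^1*11633^1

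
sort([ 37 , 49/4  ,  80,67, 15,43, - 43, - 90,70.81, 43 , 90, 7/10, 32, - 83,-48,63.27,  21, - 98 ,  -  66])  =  [  -  98 , - 90 ,  -  83, - 66, - 48,-43,  7/10,  49/4,15,21, 32, 37,43, 43, 63.27, 67,70.81,80,90]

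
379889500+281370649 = 661260149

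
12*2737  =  32844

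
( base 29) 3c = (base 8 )143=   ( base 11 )90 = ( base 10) 99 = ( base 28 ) 3F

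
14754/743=19+637/743 = 19.86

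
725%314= 97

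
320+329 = 649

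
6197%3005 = 187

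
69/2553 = 1/37 = 0.03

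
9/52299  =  1/5811 = 0.00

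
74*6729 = 497946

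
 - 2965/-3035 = 593/607 =0.98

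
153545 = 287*535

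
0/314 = 0 =0.00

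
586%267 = 52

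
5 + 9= 14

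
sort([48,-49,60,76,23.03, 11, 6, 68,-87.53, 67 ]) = [- 87.53, - 49, 6,11, 23.03,48, 60, 67, 68 , 76] 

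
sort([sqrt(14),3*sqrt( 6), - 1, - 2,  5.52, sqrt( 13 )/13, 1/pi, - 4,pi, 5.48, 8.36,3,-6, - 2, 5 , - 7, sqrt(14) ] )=[ - 7, - 6 , - 4, - 2, -2, - 1, sqrt( 13)/13,1/pi, 3,pi,sqrt( 14) , sqrt( 14),  5, 5.48,5.52,3*sqrt(6) , 8.36 ] 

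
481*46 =22126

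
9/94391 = 9/94391 = 0.00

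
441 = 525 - 84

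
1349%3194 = 1349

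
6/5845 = 6/5845 = 0.00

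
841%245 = 106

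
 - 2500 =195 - 2695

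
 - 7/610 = - 1 + 603/610 = -0.01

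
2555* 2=5110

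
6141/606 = 2047/202 = 10.13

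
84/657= 28/219 = 0.13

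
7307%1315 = 732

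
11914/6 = 5957/3=1985.67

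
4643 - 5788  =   - 1145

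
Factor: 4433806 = 2^1*13^1*31^1*5501^1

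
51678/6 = 8613 = 8613.00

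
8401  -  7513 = 888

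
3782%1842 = 98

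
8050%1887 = 502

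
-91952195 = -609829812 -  - 517877617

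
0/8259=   0 = 0.00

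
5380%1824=1732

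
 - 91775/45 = -2040 + 5/9  =  -2039.44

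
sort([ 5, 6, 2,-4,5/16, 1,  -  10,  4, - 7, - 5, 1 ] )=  [ - 10, - 7, - 5,- 4,5/16,1, 1,2  ,  4,  5, 6]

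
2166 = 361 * 6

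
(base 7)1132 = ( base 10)415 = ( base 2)110011111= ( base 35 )bu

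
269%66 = 5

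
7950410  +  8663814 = 16614224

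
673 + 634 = 1307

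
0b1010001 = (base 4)1101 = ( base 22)3F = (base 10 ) 81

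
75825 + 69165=144990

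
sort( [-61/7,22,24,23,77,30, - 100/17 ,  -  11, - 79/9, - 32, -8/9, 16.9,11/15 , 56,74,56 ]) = [- 32, - 11, - 79/9, - 61/7,  -  100/17 , - 8/9,11/15,  16.9 , 22,23, 24,30, 56,  56,74, 77 ]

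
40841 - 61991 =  - 21150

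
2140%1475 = 665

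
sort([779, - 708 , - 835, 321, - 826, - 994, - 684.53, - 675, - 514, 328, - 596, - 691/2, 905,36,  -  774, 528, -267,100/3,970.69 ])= [ - 994, - 835 ,  -  826, - 774, - 708, - 684.53, - 675,-596 , - 514, - 691/2 ,-267, 100/3, 36,321,328,  528, 779, 905,970.69]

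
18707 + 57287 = 75994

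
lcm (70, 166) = 5810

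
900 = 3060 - 2160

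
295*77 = 22715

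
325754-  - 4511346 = 4837100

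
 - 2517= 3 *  ( - 839) 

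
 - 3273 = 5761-9034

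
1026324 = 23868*43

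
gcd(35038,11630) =2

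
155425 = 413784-258359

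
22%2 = 0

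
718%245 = 228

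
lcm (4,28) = 28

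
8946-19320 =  - 10374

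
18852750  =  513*36750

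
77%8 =5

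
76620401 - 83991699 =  - 7371298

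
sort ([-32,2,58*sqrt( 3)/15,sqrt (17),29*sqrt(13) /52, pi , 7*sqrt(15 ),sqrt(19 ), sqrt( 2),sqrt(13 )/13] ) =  [ - 32, sqrt ( 13)/13,sqrt(2),  2,  29 * sqrt( 13) /52 , pi, sqrt(17), sqrt (19 ), 58*sqrt(3) /15,7*sqrt (15)] 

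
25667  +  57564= 83231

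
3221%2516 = 705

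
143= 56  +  87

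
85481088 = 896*95403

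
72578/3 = 24192 + 2/3 = 24192.67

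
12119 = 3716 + 8403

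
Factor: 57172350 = 2^1*3^1*5^2*113^1*3373^1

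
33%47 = 33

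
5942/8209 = 5942/8209 = 0.72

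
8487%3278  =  1931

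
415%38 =35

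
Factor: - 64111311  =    -  3^3* 11^1*215863^1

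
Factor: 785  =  5^1*157^1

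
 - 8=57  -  65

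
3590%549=296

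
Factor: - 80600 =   -  2^3*5^2*13^1*31^1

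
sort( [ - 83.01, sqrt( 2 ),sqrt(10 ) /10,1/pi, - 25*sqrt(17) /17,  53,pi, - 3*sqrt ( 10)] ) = [ - 83.01,  -  3*sqrt(10),-25*sqrt(17 )/17,sqrt (10 )/10, 1/pi, sqrt(2),pi,53] 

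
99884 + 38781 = 138665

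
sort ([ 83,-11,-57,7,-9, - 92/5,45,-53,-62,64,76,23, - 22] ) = [ - 62, -57,-53, - 22, - 92/5, - 11,-9,7, 23, 45, 64 , 76,83 ]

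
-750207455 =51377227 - 801584682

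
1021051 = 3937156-2916105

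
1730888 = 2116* 818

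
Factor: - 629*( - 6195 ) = 3^1*5^1*7^1*17^1*37^1*59^1 = 3896655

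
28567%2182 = 201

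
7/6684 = 7/6684  =  0.00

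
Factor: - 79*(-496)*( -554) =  - 21707936 = -2^5 * 31^1*79^1*277^1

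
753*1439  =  1083567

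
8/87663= 8/87663 = 0.00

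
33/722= 33/722   =  0.05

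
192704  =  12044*16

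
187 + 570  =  757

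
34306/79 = 34306/79 = 434.25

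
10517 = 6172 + 4345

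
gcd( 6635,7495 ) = 5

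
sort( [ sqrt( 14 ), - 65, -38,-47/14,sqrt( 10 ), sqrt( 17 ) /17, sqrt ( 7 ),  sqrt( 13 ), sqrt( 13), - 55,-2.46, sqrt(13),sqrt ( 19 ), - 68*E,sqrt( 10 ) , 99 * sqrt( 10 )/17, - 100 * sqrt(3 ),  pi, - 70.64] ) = [ - 68 * E,- 100*sqrt( 3 ), - 70.64, -65,  -  55, - 38, - 47/14, - 2.46,  sqrt( 17 ) /17,sqrt( 7),  pi,sqrt( 10 ), sqrt( 10),sqrt( 13 ),sqrt( 13 ), sqrt(  13),sqrt( 14 ),sqrt(19),  99*sqrt (10 ) /17] 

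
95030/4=47515/2 = 23757.50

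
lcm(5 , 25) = 25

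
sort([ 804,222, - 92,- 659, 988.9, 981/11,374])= [ - 659, - 92, 981/11,222 , 374,804,988.9 ] 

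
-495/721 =-1 + 226/721 = - 0.69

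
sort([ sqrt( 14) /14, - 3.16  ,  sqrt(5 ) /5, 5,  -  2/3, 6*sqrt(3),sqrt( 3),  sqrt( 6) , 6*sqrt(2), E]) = [ - 3.16, - 2/3,  sqrt(14) /14,sqrt (5) /5,sqrt( 3), sqrt(6), E,5,  6*sqrt(2), 6*sqrt( 3)]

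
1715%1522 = 193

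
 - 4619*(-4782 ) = 22088058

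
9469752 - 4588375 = 4881377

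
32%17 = 15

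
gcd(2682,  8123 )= 1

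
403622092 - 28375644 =375246448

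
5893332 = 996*5917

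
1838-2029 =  -191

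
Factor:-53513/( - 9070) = 2^( - 1)*5^( - 1)*59^1 = 59/10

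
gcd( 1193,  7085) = 1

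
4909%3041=1868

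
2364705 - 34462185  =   - 32097480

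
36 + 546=582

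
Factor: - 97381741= -97381741^1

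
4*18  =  72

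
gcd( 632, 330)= 2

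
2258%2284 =2258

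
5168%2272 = 624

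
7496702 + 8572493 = 16069195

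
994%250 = 244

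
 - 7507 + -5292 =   -  12799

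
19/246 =19/246 =0.08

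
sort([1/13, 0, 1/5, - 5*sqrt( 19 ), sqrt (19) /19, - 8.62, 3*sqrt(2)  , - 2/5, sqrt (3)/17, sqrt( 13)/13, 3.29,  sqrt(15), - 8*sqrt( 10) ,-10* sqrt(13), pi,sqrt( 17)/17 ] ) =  [ - 10*sqrt( 13), - 8*sqrt( 10),-5*sqrt( 19 ),-8.62, - 2/5,0, 1/13, sqrt( 3 )/17,1/5 , sqrt( 19)/19, sqrt(17)/17, sqrt ( 13)/13, pi, 3.29,sqrt( 15),3*sqrt(2) ]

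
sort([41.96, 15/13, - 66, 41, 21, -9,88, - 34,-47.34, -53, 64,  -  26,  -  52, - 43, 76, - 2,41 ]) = [-66,  -  53, - 52, - 47.34, - 43, - 34, - 26, - 9, - 2,15/13, 21,  41 , 41,41.96, 64,76,  88]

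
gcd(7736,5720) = 8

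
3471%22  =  17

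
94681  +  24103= 118784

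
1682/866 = 1  +  408/433 =1.94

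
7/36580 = 7/36580 =0.00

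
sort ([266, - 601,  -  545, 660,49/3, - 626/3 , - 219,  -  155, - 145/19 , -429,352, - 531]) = [ - 601, - 545,- 531, - 429, -219, - 626/3, - 155, - 145/19,49/3,266,352,660 ]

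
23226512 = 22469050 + 757462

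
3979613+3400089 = 7379702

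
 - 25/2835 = - 5/567 = - 0.01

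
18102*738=13359276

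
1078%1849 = 1078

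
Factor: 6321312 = 2^5*3^2 * 47^1*467^1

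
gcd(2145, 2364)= 3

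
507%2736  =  507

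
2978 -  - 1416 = 4394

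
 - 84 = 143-227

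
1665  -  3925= - 2260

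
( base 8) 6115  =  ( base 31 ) 38I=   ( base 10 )3149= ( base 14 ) 120D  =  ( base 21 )72K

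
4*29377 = 117508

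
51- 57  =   - 6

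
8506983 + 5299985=13806968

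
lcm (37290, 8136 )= 447480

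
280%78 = 46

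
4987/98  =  50 + 87/98 = 50.89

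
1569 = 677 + 892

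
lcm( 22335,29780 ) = 89340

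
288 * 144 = 41472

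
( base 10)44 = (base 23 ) 1l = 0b101100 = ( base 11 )40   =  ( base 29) 1f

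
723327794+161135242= 884463036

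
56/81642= 28/40821 =0.00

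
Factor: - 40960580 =-2^2*5^1*19^1 * 107791^1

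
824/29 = 824/29 = 28.41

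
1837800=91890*20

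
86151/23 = 86151/23 =3745.70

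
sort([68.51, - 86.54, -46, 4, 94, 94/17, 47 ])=[ - 86.54, - 46,4,  94/17, 47, 68.51,94]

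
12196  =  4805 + 7391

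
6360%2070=150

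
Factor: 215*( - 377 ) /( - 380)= 2^( - 2)*13^1*19^( - 1)*29^1*43^1 = 16211/76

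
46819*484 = 22660396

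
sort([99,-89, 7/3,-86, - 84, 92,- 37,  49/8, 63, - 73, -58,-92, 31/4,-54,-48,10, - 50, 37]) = [-92, - 89,- 86, - 84, - 73, - 58, - 54, - 50, - 48  , -37,  7/3, 49/8,31/4, 10,37,63 , 92, 99] 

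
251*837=210087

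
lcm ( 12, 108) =108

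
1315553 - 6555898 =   -  5240345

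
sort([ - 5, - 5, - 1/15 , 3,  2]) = [  -  5, - 5, - 1/15, 2 , 3] 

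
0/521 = 0 = 0.00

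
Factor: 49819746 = 2^1*3^1*8303291^1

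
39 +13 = 52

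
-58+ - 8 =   -  66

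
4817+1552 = 6369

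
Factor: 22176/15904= 99/71 = 3^2*11^1*71^( - 1) 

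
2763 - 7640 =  - 4877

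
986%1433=986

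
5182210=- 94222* (- 55) 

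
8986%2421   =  1723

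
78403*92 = 7213076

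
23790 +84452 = 108242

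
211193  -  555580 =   -  344387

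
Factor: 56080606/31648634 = 29^1*2521^( - 1 )*6277^(-1 )*966907^1 =28040303/15824317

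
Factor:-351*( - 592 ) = 2^4 * 3^3* 13^1*37^1 = 207792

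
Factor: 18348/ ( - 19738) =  - 66/71 = -  2^1*3^1*11^1*71^( - 1)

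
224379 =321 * 699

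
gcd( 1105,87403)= 1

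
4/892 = 1/223 = 0.00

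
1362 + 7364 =8726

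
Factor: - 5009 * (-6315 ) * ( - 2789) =-3^1*5^1*421^1*2789^1*5009^1  =  - 88221187815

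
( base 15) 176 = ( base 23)ee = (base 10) 336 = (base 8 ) 520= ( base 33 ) A6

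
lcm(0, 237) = 0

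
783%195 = 3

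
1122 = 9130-8008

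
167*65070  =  10866690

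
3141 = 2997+144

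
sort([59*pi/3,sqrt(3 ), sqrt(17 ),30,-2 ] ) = [-2, sqrt( 3 ),sqrt(17 ),30, 59 * pi/3 ] 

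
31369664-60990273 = -29620609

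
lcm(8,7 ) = 56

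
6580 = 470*14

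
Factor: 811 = 811^1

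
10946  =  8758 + 2188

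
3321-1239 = 2082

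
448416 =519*864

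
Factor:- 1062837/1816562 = - 2^(  -  1 )*3^2*11^( - 1 ) *82571^( -1)*118093^1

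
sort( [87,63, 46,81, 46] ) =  [ 46,46,63,81,87 ] 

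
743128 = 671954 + 71174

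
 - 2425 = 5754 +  - 8179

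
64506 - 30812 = 33694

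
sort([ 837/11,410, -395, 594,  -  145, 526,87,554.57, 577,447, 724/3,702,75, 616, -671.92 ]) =[ - 671.92, -395 ,-145, 75, 837/11, 87, 724/3, 410,447,  526 , 554.57,577, 594, 616,702 ] 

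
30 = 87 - 57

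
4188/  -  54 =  - 78+4/9=-77.56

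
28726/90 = 319 + 8/45 = 319.18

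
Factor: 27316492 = 2^2*7^1 * 29^1*33641^1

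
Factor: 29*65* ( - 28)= -2^2 * 5^1*7^1*13^1 * 29^1 = - 52780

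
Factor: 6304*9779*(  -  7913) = -487811255008  =  - 2^5*7^1*11^1*41^1*127^1*193^1*197^1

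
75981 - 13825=62156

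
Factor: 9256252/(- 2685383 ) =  - 2^2*2314063^1*2685383^(-1)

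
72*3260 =234720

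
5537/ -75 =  - 74 + 13/75= -73.83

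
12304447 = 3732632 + 8571815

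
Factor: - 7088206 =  - 2^1*43^1*82421^1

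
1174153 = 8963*131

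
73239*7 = 512673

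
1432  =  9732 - 8300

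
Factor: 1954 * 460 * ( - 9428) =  - 8474263520 = - 2^5* 5^1*23^1*977^1*2357^1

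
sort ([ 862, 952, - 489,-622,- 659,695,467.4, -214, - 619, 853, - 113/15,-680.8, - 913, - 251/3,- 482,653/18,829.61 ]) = [ - 913,-680.8, - 659, - 622, - 619,-489, -482, - 214, - 251/3 , - 113/15, 653/18,467.4,695,  829.61, 853,  862, 952 ]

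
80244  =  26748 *3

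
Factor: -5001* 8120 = -2^3*3^1 *5^1 * 7^1*29^1*1667^1 = - 40608120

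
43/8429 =43/8429 = 0.01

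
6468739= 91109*71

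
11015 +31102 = 42117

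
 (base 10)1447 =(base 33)1as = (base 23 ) 2gl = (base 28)1nj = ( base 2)10110100111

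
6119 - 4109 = 2010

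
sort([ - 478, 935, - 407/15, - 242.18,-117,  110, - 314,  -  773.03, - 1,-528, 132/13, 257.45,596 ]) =[ - 773.03, - 528,-478, - 314, - 242.18, - 117, - 407/15 , - 1  ,  132/13, 110, 257.45, 596, 935]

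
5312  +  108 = 5420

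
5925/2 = 5925/2  =  2962.50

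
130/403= 10/31 = 0.32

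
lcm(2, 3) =6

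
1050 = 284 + 766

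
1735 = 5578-3843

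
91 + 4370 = 4461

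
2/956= 1/478 = 0.00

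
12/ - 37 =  - 12/37 = - 0.32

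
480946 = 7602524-7121578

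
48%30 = 18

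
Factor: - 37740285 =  - 3^2*5^1*11^1 *76243^1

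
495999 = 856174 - 360175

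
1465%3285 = 1465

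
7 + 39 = 46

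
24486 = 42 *583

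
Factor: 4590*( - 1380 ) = - 6334200 = -2^3 * 3^4*5^2*17^1 *23^1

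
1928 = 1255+673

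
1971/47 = 41 + 44/47 = 41.94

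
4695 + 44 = 4739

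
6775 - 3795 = 2980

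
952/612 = 14/9 = 1.56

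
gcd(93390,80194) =2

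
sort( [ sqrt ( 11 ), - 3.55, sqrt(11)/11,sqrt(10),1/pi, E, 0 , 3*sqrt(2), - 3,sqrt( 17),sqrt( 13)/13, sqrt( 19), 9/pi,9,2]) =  [ - 3.55,-3,0, sqrt ( 13)/13,sqrt(11)/11, 1/pi, 2, E,9/pi,sqrt( 10), sqrt ( 11) , sqrt(17),  3*sqrt( 2 ),sqrt ( 19 ), 9]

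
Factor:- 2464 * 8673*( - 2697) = 2^5*3^2*7^3*11^1 * 29^1*  31^1*59^1 = 57635623584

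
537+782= 1319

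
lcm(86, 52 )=2236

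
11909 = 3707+8202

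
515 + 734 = 1249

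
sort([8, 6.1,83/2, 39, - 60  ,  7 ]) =[ - 60 , 6.1,7, 8 , 39, 83/2 ]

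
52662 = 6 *8777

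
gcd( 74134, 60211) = 1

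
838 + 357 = 1195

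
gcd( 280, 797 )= 1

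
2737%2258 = 479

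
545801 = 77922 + 467879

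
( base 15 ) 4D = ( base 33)27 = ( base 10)73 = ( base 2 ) 1001001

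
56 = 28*2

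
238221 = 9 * 26469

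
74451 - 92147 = - 17696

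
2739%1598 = 1141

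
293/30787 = 293/30787 = 0.01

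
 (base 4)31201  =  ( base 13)517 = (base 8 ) 1541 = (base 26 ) 177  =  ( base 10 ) 865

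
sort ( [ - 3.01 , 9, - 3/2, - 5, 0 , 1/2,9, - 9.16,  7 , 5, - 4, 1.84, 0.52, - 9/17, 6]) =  [ - 9.16,-5, - 4,-3.01, - 3/2, - 9/17,0,1/2, 0.52, 1.84, 5,6, 7, 9, 9 ] 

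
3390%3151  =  239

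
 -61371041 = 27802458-89173499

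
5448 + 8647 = 14095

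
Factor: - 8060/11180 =- 31^1*43^( -1 ) = -31/43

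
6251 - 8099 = - 1848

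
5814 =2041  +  3773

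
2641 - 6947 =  - 4306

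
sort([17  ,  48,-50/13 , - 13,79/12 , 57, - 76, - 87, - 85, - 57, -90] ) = [ - 90, - 87,  -  85 , - 76, - 57,- 13 , - 50/13,79/12,17,48,57] 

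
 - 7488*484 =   -  3624192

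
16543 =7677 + 8866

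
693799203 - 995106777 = -301307574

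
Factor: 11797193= 11797193^1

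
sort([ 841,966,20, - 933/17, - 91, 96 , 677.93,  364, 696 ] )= [ - 91, - 933/17,20,96,364, 677.93 , 696,841 , 966] 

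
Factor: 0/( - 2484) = 0 = 0^1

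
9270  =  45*206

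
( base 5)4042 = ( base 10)522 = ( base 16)20A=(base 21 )13I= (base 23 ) mg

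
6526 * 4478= 29223428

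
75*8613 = 645975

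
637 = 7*91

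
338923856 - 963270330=- 624346474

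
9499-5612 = 3887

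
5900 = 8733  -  2833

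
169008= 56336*3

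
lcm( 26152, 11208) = 78456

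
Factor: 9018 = 2^1*3^3*167^1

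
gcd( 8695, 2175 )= 5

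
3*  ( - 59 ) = -177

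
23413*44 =1030172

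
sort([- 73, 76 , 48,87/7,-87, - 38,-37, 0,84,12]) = [ - 87, - 73, - 38, - 37, 0, 12,87/7, 48,76, 84]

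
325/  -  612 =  - 325/612  =  - 0.53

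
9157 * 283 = 2591431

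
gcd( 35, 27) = 1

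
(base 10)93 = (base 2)1011101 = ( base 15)63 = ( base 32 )2t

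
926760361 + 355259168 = 1282019529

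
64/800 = 2/25 = 0.08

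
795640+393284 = 1188924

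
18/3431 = 18/3431 = 0.01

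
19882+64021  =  83903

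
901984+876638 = 1778622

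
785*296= 232360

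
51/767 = 51/767 =0.07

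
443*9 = 3987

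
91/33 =2 + 25/33= 2.76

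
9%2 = 1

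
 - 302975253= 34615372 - 337590625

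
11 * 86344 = 949784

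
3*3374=10122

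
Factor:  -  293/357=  - 3^( - 1)*7^( - 1 )*17^( - 1)*293^1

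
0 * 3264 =0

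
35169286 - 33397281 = 1772005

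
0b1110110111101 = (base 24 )d55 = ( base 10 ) 7613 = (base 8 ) 16675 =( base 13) 3608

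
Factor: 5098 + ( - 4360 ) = 2^1*3^2 * 41^1 = 738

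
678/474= 113/79 = 1.43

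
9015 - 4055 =4960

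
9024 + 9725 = 18749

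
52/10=5 + 1/5  =  5.20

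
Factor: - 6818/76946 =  - 7^1  *79^( - 1 )=-7/79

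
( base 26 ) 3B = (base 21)45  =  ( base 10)89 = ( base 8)131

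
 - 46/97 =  - 46/97 = -  0.47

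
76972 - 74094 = 2878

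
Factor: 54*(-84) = -2^3*3^4*7^1 = -4536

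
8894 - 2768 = 6126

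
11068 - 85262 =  - 74194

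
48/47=1+1/47 = 1.02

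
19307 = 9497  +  9810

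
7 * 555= 3885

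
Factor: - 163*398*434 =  - 2^2 * 7^1*31^1*163^1 *199^1 =- 28155316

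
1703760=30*56792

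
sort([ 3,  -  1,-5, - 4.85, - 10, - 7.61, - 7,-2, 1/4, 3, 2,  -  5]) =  [ - 10, - 7.61, - 7, - 5, - 5, - 4.85, - 2, - 1, 1/4,2, 3,  3]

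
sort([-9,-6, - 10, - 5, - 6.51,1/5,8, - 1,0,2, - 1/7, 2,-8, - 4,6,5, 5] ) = [ - 10,  -  9,-8,-6.51, - 6,-5,-4, - 1, -1/7,0, 1/5, 2, 2, 5, 5,6, 8] 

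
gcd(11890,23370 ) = 410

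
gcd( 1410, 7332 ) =282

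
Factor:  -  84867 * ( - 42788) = 2^2*3^1*19^1*563^1*28289^1 = 3631289196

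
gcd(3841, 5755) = 1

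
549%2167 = 549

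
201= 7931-7730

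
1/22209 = 1/22209 = 0.00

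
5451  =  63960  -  58509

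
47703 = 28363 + 19340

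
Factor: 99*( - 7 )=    - 3^2*7^1*11^1=-693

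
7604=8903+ - 1299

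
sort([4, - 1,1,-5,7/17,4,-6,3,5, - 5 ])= [  -  6,- 5, - 5 ,-1,7/17,1,3,4,4,5 ]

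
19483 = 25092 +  - 5609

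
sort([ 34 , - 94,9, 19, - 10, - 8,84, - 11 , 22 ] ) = [ - 94, - 11, - 10 , - 8,9 , 19 , 22,34,84 ]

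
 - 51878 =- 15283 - 36595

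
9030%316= 182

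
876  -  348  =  528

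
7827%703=94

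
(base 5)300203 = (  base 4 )2103110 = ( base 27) CP5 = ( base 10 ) 9428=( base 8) 22324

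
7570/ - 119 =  - 7570/119   =  - 63.61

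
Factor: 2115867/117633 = 13^1*113^( - 1)*227^1*239^1*347^(- 1 ) = 705289/39211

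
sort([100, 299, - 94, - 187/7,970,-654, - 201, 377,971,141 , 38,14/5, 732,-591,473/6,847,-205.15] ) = [-654,  -  591, - 205.15 , - 201, - 94, - 187/7,14/5,38, 473/6, 100, 141, 299,377,732,847 , 970,971] 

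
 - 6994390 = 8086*(- 865)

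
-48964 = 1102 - 50066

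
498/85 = 5 + 73/85 = 5.86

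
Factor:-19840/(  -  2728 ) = 80/11= 2^4*5^1 * 11^ ( - 1) 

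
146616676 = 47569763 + 99046913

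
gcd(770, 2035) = 55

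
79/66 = 79/66=1.20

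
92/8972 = 23/2243 = 0.01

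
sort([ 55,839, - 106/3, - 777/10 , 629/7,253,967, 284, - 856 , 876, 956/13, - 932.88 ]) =[ - 932.88 , - 856, - 777/10,-106/3 , 55, 956/13 , 629/7, 253, 284,839,876 , 967]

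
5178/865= 5178/865 = 5.99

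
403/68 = 5  +  63/68= 5.93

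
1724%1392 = 332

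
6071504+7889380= 13960884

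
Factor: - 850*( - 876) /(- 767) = - 744600/767 = - 2^3*3^1*5^2*13^( - 1)*17^1*59^( - 1)*73^1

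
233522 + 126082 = 359604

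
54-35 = 19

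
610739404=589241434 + 21497970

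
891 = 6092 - 5201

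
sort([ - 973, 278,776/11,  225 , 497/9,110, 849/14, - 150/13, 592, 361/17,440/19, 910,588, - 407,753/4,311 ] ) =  [ - 973, - 407 ,  -  150/13,361/17 , 440/19,497/9,  849/14,776/11, 110 , 753/4,  225, 278,311,  588,592,910]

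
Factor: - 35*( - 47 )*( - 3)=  - 3^1*5^1  *  7^1 *47^1=- 4935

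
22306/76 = 293 + 1/2=293.50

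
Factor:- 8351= -7^1*1193^1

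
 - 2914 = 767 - 3681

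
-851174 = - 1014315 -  - 163141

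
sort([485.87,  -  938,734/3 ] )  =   [  -  938,734/3 , 485.87]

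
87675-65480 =22195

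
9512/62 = 4756/31= 153.42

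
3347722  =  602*5561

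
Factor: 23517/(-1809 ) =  - 13^1  =  - 13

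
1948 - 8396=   -  6448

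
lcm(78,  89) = 6942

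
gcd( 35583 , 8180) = 409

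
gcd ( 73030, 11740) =10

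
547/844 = 547/844 = 0.65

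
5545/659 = 5545/659 = 8.41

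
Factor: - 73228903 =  - 11^1*71^1*93763^1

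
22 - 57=  -  35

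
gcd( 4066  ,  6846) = 2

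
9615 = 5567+4048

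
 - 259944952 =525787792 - 785732744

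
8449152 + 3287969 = 11737121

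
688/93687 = 688/93687 = 0.01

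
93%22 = 5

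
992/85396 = 248/21349  =  0.01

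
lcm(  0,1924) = 0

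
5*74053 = 370265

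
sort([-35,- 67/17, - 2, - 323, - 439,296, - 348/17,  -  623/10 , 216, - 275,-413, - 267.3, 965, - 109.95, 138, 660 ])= [ - 439, - 413, -323,  -  275, -267.3,-109.95, - 623/10,-35,-348/17, - 67/17,-2, 138, 216, 296,660, 965 ] 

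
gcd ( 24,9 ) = 3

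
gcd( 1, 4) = 1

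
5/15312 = 5/15312 = 0.00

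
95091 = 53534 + 41557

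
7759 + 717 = 8476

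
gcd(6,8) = 2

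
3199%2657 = 542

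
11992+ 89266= 101258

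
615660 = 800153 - 184493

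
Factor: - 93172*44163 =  - 4114755036 = - 2^2*3^2 *7^1*701^1*23293^1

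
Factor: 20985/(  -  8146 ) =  - 2^( - 1 )*3^1*5^1*1399^1 * 4073^(-1 ) 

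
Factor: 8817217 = 131^1*67307^1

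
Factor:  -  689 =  - 13^1*53^1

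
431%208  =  15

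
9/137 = 9/137 =0.07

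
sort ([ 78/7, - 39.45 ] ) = [ - 39.45,78/7]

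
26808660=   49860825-23052165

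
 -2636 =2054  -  4690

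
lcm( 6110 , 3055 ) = 6110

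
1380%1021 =359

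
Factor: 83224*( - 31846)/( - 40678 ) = 1325175752/20339  =  2^3*11^( - 1)*43^( - 2)*101^1*103^1*15923^1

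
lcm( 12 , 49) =588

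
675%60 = 15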